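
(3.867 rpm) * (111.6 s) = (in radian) 45.19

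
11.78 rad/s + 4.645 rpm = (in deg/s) 702.8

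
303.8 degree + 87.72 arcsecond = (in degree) 303.8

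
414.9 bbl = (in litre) 6.596e+04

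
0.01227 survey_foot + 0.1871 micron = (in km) 3.74e-06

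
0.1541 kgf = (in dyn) 1.511e+05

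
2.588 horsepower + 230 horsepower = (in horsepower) 232.6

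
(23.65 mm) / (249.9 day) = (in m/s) 1.095e-09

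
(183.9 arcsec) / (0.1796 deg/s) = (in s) 0.2844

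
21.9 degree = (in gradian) 24.33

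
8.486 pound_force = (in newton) 37.75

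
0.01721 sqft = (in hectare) 1.599e-07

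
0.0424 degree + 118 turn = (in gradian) 4.72e+04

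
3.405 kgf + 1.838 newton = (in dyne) 3.523e+06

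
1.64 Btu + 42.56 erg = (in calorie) 413.5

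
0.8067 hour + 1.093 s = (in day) 0.03363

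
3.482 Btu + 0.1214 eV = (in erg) 3.674e+10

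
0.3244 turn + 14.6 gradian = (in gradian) 144.4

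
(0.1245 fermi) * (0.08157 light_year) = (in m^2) 0.09608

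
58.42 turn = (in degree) 2.103e+04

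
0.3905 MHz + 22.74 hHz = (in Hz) 3.928e+05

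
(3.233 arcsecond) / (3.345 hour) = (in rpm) 1.243e-08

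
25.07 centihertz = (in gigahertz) 2.507e-10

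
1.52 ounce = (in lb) 0.095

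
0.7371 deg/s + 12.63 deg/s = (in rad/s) 0.2333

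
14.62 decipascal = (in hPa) 0.01462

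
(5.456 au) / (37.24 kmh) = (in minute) 1.315e+09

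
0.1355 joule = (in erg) 1.355e+06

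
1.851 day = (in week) 0.2644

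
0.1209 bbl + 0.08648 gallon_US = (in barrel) 0.123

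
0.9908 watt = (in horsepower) 0.001329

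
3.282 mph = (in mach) 0.004309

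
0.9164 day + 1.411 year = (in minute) 7.429e+05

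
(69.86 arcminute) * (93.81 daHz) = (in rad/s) 19.06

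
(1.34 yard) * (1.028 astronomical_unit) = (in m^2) 1.884e+11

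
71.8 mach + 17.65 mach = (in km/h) 1.096e+05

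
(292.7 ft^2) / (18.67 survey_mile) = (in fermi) 9.05e+11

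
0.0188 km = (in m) 18.8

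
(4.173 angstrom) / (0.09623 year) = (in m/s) 1.375e-16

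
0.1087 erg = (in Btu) 1.03e-11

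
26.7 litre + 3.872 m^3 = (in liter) 3899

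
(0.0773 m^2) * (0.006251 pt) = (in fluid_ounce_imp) 0.005999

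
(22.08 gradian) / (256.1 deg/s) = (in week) 1.283e-07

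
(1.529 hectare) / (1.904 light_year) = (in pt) 2.406e-09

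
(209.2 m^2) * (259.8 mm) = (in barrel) 341.9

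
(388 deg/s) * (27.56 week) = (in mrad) 1.129e+11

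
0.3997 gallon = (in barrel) 0.009517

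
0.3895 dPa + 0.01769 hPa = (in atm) 1.784e-05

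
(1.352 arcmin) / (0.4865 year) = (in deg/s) 1.469e-09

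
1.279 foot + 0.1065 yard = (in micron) 4.872e+05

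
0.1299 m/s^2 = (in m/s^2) 0.1299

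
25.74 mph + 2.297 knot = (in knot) 24.66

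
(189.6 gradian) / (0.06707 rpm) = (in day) 0.004908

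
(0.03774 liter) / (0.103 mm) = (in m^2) 0.3664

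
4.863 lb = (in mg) 2.206e+06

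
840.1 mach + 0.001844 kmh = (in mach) 840.1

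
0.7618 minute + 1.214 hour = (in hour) 1.227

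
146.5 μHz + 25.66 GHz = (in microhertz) 2.566e+16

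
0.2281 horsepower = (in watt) 170.1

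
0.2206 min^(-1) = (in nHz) 3.677e+06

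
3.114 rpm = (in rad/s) 0.3261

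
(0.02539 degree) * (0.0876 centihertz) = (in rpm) 3.707e-06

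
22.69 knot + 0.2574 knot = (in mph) 26.41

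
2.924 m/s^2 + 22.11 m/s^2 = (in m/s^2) 25.03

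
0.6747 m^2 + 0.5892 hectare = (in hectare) 0.5893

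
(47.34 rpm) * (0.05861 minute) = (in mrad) 1.743e+04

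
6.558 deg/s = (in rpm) 1.093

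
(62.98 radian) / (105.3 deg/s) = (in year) 1.087e-06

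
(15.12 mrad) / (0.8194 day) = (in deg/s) 1.224e-05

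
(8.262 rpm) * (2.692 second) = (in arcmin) 8007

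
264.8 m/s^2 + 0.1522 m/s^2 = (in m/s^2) 265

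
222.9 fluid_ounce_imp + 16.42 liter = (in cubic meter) 0.02275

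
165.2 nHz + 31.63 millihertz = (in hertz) 0.03163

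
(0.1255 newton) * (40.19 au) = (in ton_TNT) 180.3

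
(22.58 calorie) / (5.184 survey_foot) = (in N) 59.79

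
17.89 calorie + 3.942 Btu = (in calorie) 1012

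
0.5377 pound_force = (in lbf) 0.5377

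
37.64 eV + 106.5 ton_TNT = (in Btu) 4.223e+08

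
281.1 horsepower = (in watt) 2.096e+05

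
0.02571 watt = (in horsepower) 3.448e-05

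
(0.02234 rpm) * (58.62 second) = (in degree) 7.857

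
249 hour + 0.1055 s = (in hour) 249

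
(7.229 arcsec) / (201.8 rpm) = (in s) 1.658e-06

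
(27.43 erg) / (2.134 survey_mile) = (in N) 7.987e-10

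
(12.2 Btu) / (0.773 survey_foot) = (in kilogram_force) 5571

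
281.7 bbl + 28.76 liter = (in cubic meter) 44.82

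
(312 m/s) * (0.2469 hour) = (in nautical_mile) 149.7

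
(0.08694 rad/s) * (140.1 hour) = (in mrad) 4.385e+07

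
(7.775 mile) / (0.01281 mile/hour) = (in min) 3.642e+04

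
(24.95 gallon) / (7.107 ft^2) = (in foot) 0.4693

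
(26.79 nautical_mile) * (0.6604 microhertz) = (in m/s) 0.03277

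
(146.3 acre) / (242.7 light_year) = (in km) 2.579e-16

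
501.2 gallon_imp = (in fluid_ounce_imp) 8.019e+04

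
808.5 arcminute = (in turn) 0.03743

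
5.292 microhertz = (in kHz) 5.292e-09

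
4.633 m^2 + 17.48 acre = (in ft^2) 7.615e+05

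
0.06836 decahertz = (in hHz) 0.006836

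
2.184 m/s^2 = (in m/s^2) 2.184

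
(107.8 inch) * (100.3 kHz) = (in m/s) 2.746e+05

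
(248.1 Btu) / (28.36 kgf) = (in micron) 9.412e+08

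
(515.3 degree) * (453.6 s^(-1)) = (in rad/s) 4080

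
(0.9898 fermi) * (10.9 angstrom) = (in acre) 2.666e-28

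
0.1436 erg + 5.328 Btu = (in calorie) 1344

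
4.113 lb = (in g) 1866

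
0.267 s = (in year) 8.467e-09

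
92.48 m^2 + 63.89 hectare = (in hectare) 63.9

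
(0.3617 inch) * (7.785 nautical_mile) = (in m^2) 132.5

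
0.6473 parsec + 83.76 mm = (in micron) 1.997e+22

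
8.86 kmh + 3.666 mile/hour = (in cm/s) 410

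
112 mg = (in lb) 0.0002469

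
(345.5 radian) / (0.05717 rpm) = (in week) 0.09542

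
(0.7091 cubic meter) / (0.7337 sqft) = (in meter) 10.4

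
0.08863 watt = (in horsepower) 0.0001189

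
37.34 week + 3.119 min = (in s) 2.258e+07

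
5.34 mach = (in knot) 3534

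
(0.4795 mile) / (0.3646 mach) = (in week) 1.028e-05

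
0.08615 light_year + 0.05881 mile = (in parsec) 0.02641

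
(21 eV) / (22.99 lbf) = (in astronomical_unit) 2.199e-31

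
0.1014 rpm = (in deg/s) 0.6084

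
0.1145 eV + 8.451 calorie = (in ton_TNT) 8.451e-09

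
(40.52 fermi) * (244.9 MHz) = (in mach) 2.914e-08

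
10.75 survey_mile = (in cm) 1.73e+06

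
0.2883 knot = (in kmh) 0.5339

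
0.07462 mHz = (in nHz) 7.462e+04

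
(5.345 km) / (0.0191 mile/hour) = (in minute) 1.043e+04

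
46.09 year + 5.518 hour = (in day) 1.682e+04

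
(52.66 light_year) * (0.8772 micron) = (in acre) 1.08e+08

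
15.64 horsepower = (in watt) 1.166e+04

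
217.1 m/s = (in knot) 422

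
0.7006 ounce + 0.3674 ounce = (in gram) 30.28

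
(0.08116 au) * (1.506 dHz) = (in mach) 5.37e+06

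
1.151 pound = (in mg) 5.221e+05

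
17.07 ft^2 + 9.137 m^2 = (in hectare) 0.001072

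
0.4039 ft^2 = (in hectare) 3.752e-06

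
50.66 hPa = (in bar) 0.05066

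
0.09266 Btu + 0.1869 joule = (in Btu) 0.09284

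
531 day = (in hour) 1.274e+04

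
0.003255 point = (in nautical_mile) 6.2e-10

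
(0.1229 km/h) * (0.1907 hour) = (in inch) 922.7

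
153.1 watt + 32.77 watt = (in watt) 185.9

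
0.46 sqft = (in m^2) 0.04274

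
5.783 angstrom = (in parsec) 1.874e-26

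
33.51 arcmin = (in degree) 0.5585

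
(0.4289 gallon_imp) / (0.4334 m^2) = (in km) 4.499e-06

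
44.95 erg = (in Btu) 4.26e-09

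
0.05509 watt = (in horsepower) 7.388e-05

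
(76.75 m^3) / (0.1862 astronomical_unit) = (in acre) 6.809e-13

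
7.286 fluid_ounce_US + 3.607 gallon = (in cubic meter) 0.01387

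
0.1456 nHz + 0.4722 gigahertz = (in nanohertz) 4.722e+17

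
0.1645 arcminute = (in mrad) 0.04785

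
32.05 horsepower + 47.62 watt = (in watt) 2.395e+04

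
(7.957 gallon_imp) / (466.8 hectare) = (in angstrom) 77.49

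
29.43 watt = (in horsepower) 0.03947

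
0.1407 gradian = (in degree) 0.1266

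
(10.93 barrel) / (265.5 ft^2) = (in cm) 7.045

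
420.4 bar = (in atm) 414.9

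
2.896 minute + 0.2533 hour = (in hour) 0.3016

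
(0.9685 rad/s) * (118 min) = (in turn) 1091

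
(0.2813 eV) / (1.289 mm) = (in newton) 3.496e-17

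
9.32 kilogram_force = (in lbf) 20.55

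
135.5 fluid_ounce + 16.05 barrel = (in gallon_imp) 562.2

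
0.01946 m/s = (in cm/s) 1.946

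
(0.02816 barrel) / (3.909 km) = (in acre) 2.83e-10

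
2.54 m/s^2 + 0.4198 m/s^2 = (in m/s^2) 2.96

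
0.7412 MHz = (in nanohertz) 7.412e+14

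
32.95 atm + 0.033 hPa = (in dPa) 3.339e+07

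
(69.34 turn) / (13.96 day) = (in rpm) 0.003449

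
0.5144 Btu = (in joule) 542.7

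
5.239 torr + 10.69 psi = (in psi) 10.79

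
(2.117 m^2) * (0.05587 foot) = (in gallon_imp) 7.93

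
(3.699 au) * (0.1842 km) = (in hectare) 1.019e+10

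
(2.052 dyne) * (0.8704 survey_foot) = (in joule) 5.444e-06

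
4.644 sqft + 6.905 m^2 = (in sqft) 78.97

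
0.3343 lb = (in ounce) 5.349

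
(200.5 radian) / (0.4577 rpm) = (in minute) 69.72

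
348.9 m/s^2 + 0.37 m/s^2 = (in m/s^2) 349.3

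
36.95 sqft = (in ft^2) 36.95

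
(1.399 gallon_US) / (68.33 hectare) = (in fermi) 7.75e+06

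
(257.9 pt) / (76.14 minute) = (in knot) 3.871e-05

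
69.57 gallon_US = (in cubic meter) 0.2634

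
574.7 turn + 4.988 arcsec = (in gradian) 2.299e+05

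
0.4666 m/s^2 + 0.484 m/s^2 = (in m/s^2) 0.9506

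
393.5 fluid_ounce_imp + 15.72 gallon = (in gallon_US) 18.67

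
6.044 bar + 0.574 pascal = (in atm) 5.965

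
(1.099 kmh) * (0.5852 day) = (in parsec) 5.002e-13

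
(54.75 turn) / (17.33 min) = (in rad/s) 0.3308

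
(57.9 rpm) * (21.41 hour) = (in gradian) 2.975e+07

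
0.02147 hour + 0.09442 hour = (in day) 0.004829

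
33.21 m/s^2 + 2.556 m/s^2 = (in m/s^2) 35.77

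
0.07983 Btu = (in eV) 5.257e+20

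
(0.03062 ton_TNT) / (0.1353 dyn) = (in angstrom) 9.469e+23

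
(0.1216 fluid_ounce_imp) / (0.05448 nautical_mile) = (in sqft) 3.686e-07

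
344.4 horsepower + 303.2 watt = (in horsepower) 344.8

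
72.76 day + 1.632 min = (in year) 0.1993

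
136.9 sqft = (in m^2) 12.72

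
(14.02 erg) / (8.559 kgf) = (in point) 4.735e-05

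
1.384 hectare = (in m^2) 1.384e+04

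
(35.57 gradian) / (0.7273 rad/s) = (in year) 2.436e-08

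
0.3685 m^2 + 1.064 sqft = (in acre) 0.0001155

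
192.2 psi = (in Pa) 1.325e+06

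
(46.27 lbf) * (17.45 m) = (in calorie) 858.4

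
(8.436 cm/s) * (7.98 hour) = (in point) 6.87e+06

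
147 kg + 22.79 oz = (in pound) 325.5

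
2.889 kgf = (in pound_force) 6.369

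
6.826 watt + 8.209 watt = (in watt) 15.04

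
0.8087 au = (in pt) 3.429e+14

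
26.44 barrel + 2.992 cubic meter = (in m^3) 7.196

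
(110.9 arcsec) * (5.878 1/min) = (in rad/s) 5.267e-05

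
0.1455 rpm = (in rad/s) 0.01524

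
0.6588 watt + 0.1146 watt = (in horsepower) 0.001037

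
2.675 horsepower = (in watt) 1995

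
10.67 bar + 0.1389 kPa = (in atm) 10.53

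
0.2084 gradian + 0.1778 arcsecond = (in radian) 0.003274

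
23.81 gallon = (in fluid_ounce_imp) 3172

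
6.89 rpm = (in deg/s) 41.34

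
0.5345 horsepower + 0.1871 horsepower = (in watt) 538.1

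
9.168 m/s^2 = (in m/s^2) 9.168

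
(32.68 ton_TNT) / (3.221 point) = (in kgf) 1.227e+13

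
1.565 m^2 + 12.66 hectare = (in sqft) 1.363e+06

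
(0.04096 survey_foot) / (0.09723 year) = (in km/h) 1.466e-08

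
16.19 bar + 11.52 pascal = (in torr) 1.214e+04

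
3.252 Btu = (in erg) 3.431e+10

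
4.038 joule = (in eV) 2.52e+19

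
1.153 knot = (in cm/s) 59.32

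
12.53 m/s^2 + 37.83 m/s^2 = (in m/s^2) 50.36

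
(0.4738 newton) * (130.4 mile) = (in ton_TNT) 2.376e-05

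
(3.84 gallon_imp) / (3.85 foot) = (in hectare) 1.488e-06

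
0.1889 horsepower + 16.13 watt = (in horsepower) 0.2105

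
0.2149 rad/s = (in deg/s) 12.31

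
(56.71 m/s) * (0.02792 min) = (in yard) 103.9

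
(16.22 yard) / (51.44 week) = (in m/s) 4.767e-07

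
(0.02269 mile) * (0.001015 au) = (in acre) 1.37e+06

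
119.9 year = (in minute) 6.302e+07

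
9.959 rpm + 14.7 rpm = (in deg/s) 148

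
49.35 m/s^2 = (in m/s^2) 49.35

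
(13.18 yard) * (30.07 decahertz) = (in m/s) 3624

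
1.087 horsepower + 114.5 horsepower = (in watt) 8.619e+04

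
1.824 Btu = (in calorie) 459.9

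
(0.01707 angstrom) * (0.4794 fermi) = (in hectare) 8.183e-32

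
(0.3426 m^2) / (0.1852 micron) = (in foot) 6.069e+06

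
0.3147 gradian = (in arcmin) 16.99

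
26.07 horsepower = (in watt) 1.944e+04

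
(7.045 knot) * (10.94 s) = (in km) 0.03965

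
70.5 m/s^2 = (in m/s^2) 70.5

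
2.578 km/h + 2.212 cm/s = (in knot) 1.435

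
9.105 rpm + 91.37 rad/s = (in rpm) 881.6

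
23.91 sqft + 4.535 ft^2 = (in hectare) 0.0002643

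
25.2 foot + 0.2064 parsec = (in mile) 3.957e+12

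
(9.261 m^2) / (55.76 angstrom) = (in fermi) 1.661e+24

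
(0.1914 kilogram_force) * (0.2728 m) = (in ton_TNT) 1.224e-10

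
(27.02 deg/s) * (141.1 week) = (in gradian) 2.562e+09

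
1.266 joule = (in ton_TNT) 3.026e-10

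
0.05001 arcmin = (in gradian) 0.0009261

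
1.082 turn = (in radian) 6.798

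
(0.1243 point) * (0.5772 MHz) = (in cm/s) 2531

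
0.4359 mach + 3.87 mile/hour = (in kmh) 540.6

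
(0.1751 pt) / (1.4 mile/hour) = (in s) 9.87e-05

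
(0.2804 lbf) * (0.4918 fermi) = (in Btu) 5.814e-19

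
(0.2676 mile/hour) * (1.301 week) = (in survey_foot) 3.088e+05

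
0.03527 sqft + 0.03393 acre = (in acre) 0.03393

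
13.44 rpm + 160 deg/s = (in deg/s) 240.6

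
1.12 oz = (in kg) 0.03175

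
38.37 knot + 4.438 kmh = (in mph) 46.91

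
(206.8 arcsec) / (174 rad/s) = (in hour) 1.601e-09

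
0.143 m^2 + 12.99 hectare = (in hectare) 12.99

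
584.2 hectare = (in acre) 1444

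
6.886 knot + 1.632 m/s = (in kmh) 18.63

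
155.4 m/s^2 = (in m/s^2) 155.4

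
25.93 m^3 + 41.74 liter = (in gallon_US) 6861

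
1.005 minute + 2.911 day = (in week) 0.416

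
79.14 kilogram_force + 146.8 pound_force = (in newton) 1429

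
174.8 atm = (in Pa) 1.771e+07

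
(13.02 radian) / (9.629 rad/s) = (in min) 0.02254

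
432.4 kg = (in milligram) 4.324e+08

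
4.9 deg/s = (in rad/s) 0.08552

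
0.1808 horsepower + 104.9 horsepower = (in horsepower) 105.1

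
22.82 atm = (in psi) 335.4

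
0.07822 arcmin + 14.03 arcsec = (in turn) 1.445e-05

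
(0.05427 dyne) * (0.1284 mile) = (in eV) 6.999e+14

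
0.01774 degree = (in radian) 0.0003096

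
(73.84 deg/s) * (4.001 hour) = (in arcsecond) 3.829e+09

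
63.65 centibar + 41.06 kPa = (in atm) 1.033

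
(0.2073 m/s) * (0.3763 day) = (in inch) 2.653e+05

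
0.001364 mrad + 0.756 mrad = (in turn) 0.0001205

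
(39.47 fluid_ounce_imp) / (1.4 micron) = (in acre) 0.1979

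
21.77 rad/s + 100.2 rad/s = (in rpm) 1165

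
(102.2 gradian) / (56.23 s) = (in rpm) 0.2726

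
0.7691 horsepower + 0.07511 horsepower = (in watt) 629.5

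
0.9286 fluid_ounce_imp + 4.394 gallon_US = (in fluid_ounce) 563.3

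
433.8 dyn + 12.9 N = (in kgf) 1.316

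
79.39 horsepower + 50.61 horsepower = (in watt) 9.694e+04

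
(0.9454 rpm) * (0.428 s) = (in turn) 0.006744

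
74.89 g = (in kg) 0.07489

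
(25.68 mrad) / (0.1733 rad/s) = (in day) 1.715e-06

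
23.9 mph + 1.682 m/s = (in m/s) 12.37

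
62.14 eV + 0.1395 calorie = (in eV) 3.643e+18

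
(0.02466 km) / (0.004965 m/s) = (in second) 4967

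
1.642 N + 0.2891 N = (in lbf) 0.4341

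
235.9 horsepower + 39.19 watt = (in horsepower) 236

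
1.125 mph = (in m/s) 0.5029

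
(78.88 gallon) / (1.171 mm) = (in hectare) 0.0255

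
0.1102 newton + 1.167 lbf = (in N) 5.301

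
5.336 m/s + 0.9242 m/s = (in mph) 14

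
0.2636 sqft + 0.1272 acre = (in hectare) 0.05148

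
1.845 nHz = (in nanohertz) 1.845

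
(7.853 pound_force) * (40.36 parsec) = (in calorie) 1.04e+19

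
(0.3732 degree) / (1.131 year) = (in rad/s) 1.826e-10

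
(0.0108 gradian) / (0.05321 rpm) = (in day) 3.524e-07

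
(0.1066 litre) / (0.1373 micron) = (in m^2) 776.4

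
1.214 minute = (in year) 2.31e-06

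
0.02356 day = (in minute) 33.93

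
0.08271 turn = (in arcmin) 1787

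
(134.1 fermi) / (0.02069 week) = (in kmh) 3.858e-17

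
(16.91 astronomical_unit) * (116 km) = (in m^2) 2.934e+17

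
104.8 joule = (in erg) 1.048e+09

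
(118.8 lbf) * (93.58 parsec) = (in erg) 1.526e+28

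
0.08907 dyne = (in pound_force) 2.002e-07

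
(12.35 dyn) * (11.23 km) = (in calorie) 0.3315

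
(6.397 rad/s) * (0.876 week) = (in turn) 5.394e+05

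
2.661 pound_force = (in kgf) 1.207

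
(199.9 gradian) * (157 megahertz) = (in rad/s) 4.93e+08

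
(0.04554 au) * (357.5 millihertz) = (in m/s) 2.436e+09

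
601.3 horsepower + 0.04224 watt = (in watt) 4.484e+05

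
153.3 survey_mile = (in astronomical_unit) 1.649e-06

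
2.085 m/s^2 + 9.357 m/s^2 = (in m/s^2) 11.44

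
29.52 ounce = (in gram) 836.9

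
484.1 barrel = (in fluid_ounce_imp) 2.709e+06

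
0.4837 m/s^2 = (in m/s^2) 0.4837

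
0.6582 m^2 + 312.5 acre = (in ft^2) 1.361e+07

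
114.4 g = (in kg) 0.1144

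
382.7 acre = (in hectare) 154.9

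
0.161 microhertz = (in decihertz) 1.61e-06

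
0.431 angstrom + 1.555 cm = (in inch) 0.6122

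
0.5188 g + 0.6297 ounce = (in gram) 18.37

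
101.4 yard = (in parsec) 3.005e-15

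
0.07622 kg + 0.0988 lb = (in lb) 0.2668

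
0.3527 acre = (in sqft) 1.536e+04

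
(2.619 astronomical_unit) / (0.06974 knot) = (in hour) 3.033e+09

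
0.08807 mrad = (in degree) 0.005046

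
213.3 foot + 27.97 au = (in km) 4.184e+09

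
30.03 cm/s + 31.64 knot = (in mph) 37.08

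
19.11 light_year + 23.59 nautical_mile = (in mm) 1.808e+20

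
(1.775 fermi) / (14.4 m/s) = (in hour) 3.424e-20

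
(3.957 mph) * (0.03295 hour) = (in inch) 8261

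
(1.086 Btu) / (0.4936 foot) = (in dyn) 7.616e+08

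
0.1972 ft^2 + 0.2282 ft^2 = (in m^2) 0.03952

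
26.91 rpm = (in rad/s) 2.818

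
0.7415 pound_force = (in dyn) 3.298e+05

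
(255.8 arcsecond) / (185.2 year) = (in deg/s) 1.217e-11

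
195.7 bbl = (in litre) 3.111e+04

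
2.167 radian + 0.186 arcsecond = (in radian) 2.167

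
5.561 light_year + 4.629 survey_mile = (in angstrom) 5.261e+26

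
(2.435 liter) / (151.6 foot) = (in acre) 1.302e-08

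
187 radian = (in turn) 29.76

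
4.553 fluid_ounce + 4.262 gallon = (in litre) 16.27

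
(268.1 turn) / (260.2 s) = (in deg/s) 370.9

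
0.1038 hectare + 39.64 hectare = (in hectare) 39.74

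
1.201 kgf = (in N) 11.78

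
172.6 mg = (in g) 0.1726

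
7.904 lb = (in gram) 3585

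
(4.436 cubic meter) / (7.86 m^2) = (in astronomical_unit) 3.773e-12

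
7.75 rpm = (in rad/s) 0.8116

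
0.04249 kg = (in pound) 0.09367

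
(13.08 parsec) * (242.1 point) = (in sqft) 3.71e+17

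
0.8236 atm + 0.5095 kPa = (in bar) 0.8396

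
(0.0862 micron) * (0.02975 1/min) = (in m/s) 4.274e-11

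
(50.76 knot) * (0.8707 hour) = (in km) 81.85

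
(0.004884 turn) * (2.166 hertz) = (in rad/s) 0.06647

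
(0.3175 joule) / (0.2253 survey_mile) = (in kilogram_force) 8.929e-05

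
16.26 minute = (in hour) 0.271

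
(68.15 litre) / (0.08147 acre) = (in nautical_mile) 1.116e-07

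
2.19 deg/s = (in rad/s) 0.03822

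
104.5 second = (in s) 104.5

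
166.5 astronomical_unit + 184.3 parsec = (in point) 1.612e+22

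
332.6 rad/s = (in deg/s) 1.906e+04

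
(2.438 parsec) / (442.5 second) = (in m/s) 1.7e+14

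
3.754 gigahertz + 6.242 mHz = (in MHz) 3754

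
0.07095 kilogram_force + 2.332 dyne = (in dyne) 6.958e+04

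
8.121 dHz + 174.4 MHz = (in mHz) 1.744e+11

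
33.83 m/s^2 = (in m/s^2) 33.83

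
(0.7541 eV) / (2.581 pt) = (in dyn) 1.327e-11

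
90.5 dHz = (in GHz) 9.05e-09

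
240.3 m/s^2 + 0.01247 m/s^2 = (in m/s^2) 240.3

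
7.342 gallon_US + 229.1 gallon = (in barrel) 5.63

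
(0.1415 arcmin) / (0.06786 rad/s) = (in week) 1.003e-09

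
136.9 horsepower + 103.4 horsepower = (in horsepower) 240.3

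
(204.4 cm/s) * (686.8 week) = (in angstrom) 8.49e+18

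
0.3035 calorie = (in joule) 1.27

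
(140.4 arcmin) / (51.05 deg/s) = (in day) 5.305e-07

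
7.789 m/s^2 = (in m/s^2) 7.789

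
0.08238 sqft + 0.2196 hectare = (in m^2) 2196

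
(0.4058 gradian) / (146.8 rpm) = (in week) 6.856e-10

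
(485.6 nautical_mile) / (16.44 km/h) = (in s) 1.969e+05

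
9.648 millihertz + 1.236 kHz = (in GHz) 1.236e-06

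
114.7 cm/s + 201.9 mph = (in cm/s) 9140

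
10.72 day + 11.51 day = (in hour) 533.5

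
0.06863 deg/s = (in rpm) 0.01144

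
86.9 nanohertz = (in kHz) 8.69e-11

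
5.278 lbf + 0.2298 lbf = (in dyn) 2.45e+06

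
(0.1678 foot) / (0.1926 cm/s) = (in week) 4.391e-05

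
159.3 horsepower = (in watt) 1.188e+05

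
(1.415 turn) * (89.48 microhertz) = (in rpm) 0.007597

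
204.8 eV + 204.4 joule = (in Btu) 0.1937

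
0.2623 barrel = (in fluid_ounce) 1410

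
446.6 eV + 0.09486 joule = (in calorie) 0.02267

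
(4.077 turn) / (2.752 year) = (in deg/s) 1.691e-05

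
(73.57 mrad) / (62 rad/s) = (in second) 0.001187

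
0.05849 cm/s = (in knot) 0.001137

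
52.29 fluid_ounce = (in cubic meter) 0.001546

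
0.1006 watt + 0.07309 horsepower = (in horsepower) 0.07322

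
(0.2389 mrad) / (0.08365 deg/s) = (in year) 5.189e-09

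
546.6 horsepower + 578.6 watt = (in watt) 4.082e+05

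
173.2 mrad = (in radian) 0.1732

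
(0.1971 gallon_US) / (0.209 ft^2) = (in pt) 108.9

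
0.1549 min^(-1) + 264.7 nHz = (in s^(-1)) 0.002582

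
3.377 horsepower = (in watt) 2518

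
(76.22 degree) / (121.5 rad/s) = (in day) 1.267e-07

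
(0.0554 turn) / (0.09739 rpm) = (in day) 0.000395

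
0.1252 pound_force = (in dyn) 5.569e+04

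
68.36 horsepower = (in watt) 5.098e+04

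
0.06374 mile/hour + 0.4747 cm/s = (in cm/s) 3.324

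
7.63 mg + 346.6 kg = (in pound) 764.1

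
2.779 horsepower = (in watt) 2072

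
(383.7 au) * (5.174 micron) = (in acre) 7.339e+04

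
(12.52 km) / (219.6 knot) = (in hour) 0.03078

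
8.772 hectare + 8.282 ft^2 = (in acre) 21.68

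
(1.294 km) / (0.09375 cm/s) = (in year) 0.04377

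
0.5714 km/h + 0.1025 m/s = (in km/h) 0.9404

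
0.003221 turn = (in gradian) 1.288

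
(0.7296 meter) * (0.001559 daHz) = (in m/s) 0.01137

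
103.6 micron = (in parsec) 3.357e-21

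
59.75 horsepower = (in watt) 4.456e+04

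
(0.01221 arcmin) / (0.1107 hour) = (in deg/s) 5.106e-07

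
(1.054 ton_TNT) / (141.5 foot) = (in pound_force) 2.299e+07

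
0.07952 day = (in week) 0.01136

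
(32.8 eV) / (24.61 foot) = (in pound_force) 1.575e-19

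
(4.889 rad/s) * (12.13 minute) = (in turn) 566.3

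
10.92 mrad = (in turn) 0.001738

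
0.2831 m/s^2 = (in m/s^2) 0.2831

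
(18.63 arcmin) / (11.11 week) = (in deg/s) 4.621e-08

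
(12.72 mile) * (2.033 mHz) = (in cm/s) 4162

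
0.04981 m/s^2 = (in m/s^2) 0.04981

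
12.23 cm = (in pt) 346.7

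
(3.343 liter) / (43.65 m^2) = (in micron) 76.59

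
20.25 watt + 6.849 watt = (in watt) 27.1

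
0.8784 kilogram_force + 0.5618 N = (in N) 9.176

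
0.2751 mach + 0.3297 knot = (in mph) 209.9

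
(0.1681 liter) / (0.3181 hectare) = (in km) 5.285e-11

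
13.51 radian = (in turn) 2.15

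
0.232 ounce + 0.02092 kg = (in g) 27.5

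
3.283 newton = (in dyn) 3.283e+05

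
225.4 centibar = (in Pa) 2.254e+05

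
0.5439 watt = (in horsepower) 0.0007294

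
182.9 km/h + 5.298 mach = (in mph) 4149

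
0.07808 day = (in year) 0.0002139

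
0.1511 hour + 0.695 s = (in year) 1.727e-05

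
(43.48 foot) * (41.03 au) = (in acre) 2.01e+10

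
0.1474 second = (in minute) 0.002457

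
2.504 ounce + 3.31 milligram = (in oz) 2.504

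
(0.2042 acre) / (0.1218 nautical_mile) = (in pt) 1.038e+04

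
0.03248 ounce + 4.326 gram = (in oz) 0.1851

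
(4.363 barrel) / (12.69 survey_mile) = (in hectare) 3.397e-09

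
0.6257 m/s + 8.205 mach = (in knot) 5432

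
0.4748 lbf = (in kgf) 0.2154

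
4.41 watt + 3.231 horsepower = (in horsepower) 3.237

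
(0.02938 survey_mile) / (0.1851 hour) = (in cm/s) 7.096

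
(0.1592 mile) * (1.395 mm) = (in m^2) 0.3574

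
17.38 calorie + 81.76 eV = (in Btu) 0.06892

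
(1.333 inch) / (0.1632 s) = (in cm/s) 20.75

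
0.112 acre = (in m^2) 453.2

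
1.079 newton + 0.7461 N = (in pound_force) 0.4103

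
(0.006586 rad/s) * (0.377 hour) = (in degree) 512.1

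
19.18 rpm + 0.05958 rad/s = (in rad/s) 2.068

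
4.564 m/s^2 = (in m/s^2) 4.564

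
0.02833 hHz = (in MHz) 2.833e-06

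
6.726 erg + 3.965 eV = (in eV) 4.198e+12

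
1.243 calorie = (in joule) 5.201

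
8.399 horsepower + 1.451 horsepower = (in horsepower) 9.85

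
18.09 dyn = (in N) 0.0001809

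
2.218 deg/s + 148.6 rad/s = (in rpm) 1419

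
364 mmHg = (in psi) 7.039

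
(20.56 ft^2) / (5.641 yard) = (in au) 2.475e-12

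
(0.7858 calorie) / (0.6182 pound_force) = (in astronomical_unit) 7.992e-12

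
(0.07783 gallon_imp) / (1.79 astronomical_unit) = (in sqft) 1.422e-14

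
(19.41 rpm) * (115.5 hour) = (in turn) 1.345e+05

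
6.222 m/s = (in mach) 0.01827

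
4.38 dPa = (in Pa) 0.438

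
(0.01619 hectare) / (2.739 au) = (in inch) 1.556e-08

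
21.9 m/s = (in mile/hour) 48.99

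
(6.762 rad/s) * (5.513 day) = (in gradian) 2.05e+08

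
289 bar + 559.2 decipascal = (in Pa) 2.89e+07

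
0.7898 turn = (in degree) 284.3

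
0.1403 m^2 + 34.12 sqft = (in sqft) 35.63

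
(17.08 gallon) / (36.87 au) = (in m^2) 1.172e-14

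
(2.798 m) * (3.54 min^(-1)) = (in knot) 0.3209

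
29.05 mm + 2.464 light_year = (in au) 1.558e+05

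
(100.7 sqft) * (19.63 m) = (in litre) 1.836e+05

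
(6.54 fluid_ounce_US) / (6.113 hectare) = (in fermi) 3.164e+06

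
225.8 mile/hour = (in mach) 0.2965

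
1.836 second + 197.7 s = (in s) 199.5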